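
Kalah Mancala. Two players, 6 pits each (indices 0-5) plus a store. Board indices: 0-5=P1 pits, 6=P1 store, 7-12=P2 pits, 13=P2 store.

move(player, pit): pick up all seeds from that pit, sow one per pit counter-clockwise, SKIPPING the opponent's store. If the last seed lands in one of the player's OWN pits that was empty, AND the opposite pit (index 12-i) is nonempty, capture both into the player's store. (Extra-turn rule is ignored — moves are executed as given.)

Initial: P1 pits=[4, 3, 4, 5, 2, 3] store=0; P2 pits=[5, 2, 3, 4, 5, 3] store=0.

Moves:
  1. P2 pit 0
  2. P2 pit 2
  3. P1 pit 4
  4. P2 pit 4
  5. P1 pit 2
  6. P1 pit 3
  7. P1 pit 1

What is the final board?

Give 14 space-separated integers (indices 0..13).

Move 1: P2 pit0 -> P1=[4,3,4,5,2,3](0) P2=[0,3,4,5,6,4](0)
Move 2: P2 pit2 -> P1=[4,3,4,5,2,3](0) P2=[0,3,0,6,7,5](1)
Move 3: P1 pit4 -> P1=[4,3,4,5,0,4](1) P2=[0,3,0,6,7,5](1)
Move 4: P2 pit4 -> P1=[5,4,5,6,1,4](1) P2=[0,3,0,6,0,6](2)
Move 5: P1 pit2 -> P1=[5,4,0,7,2,5](2) P2=[1,3,0,6,0,6](2)
Move 6: P1 pit3 -> P1=[5,4,0,0,3,6](3) P2=[2,4,1,7,0,6](2)
Move 7: P1 pit1 -> P1=[5,0,1,1,4,7](3) P2=[2,4,1,7,0,6](2)

Answer: 5 0 1 1 4 7 3 2 4 1 7 0 6 2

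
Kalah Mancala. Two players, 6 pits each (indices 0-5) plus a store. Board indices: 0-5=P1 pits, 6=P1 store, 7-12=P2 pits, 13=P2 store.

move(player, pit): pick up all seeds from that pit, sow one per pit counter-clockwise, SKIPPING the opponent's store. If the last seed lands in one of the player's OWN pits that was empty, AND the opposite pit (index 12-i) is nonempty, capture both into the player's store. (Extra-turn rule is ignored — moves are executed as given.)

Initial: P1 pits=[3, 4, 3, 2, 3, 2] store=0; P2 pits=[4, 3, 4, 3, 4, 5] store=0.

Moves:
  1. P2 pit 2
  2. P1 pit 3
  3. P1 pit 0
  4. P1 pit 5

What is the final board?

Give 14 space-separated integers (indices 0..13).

Move 1: P2 pit2 -> P1=[3,4,3,2,3,2](0) P2=[4,3,0,4,5,6](1)
Move 2: P1 pit3 -> P1=[3,4,3,0,4,3](0) P2=[4,3,0,4,5,6](1)
Move 3: P1 pit0 -> P1=[0,5,4,1,4,3](0) P2=[4,3,0,4,5,6](1)
Move 4: P1 pit5 -> P1=[0,5,4,1,4,0](1) P2=[5,4,0,4,5,6](1)

Answer: 0 5 4 1 4 0 1 5 4 0 4 5 6 1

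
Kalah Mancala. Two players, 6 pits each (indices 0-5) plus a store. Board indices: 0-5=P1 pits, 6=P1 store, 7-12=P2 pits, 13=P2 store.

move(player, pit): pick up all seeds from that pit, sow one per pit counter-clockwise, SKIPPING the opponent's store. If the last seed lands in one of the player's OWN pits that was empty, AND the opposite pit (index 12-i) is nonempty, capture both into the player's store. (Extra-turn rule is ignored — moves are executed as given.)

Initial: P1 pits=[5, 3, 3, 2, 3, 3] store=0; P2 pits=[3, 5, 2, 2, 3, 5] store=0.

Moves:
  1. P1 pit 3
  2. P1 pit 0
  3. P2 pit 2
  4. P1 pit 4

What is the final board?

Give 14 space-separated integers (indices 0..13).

Answer: 0 4 4 1 0 6 1 4 6 1 3 4 5 0

Derivation:
Move 1: P1 pit3 -> P1=[5,3,3,0,4,4](0) P2=[3,5,2,2,3,5](0)
Move 2: P1 pit0 -> P1=[0,4,4,1,5,5](0) P2=[3,5,2,2,3,5](0)
Move 3: P2 pit2 -> P1=[0,4,4,1,5,5](0) P2=[3,5,0,3,4,5](0)
Move 4: P1 pit4 -> P1=[0,4,4,1,0,6](1) P2=[4,6,1,3,4,5](0)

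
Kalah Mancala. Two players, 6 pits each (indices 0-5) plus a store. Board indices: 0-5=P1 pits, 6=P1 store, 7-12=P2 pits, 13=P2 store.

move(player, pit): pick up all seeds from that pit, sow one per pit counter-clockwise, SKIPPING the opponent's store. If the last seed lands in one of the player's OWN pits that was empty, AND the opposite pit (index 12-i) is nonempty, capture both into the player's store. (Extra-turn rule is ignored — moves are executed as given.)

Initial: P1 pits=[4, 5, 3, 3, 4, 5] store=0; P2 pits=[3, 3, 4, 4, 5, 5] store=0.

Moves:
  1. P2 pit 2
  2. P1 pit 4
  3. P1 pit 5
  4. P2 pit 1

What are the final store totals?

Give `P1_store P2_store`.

Move 1: P2 pit2 -> P1=[4,5,3,3,4,5](0) P2=[3,3,0,5,6,6](1)
Move 2: P1 pit4 -> P1=[4,5,3,3,0,6](1) P2=[4,4,0,5,6,6](1)
Move 3: P1 pit5 -> P1=[4,5,3,3,0,0](2) P2=[5,5,1,6,7,6](1)
Move 4: P2 pit1 -> P1=[4,5,3,3,0,0](2) P2=[5,0,2,7,8,7](2)

Answer: 2 2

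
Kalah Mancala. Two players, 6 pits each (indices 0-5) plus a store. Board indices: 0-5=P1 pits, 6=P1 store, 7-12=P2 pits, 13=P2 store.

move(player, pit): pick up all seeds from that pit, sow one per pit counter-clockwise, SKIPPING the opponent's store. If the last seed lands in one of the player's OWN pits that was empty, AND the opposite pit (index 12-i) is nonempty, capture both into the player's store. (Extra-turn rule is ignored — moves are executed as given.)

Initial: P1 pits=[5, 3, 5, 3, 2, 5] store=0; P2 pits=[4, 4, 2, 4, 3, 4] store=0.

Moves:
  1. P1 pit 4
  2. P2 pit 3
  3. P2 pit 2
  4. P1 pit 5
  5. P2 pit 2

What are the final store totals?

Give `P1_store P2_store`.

Move 1: P1 pit4 -> P1=[5,3,5,3,0,6](1) P2=[4,4,2,4,3,4](0)
Move 2: P2 pit3 -> P1=[6,3,5,3,0,6](1) P2=[4,4,2,0,4,5](1)
Move 3: P2 pit2 -> P1=[6,3,5,3,0,6](1) P2=[4,4,0,1,5,5](1)
Move 4: P1 pit5 -> P1=[6,3,5,3,0,0](2) P2=[5,5,1,2,6,5](1)
Move 5: P2 pit2 -> P1=[6,3,5,3,0,0](2) P2=[5,5,0,3,6,5](1)

Answer: 2 1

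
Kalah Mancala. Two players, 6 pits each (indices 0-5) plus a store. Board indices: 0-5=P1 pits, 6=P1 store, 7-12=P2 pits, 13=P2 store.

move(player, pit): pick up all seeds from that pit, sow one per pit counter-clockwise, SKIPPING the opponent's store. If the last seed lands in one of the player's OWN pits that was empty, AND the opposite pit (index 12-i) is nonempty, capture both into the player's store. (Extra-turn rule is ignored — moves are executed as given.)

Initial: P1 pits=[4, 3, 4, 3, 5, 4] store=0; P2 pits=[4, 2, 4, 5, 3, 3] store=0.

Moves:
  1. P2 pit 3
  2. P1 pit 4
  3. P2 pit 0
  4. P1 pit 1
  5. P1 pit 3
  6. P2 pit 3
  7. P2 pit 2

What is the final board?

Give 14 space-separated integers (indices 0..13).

Move 1: P2 pit3 -> P1=[5,4,4,3,5,4](0) P2=[4,2,4,0,4,4](1)
Move 2: P1 pit4 -> P1=[5,4,4,3,0,5](1) P2=[5,3,5,0,4,4](1)
Move 3: P2 pit0 -> P1=[5,4,4,3,0,5](1) P2=[0,4,6,1,5,5](1)
Move 4: P1 pit1 -> P1=[5,0,5,4,1,6](1) P2=[0,4,6,1,5,5](1)
Move 5: P1 pit3 -> P1=[5,0,5,0,2,7](2) P2=[1,4,6,1,5,5](1)
Move 6: P2 pit3 -> P1=[5,0,5,0,2,7](2) P2=[1,4,6,0,6,5](1)
Move 7: P2 pit2 -> P1=[6,1,5,0,2,7](2) P2=[1,4,0,1,7,6](2)

Answer: 6 1 5 0 2 7 2 1 4 0 1 7 6 2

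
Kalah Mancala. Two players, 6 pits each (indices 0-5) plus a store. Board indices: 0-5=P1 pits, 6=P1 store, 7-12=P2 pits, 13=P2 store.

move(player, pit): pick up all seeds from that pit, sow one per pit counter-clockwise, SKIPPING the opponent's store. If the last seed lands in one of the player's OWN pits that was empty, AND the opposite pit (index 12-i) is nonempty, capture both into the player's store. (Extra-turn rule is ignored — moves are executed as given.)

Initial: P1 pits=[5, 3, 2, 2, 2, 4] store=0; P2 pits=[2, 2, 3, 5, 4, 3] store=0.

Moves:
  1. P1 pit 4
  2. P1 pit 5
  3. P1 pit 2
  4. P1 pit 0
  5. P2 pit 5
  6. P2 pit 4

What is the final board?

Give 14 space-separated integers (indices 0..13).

Answer: 2 6 1 4 1 0 10 0 0 4 6 0 1 2

Derivation:
Move 1: P1 pit4 -> P1=[5,3,2,2,0,5](1) P2=[2,2,3,5,4,3](0)
Move 2: P1 pit5 -> P1=[5,3,2,2,0,0](2) P2=[3,3,4,6,4,3](0)
Move 3: P1 pit2 -> P1=[5,3,0,3,0,0](6) P2=[3,0,4,6,4,3](0)
Move 4: P1 pit0 -> P1=[0,4,1,4,1,0](10) P2=[0,0,4,6,4,3](0)
Move 5: P2 pit5 -> P1=[1,5,1,4,1,0](10) P2=[0,0,4,6,4,0](1)
Move 6: P2 pit4 -> P1=[2,6,1,4,1,0](10) P2=[0,0,4,6,0,1](2)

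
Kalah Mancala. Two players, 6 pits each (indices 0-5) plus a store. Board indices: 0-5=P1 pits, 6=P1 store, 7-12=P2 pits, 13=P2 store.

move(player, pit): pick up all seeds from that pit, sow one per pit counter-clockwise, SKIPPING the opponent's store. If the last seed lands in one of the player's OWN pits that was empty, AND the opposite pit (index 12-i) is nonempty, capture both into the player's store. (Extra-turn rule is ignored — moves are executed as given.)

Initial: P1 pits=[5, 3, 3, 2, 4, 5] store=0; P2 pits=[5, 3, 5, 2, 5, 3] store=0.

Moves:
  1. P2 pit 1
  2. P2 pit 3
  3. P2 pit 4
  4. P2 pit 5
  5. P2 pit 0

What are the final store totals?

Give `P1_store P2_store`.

Answer: 0 11

Derivation:
Move 1: P2 pit1 -> P1=[5,3,3,2,4,5](0) P2=[5,0,6,3,6,3](0)
Move 2: P2 pit3 -> P1=[5,3,3,2,4,5](0) P2=[5,0,6,0,7,4](1)
Move 3: P2 pit4 -> P1=[6,4,4,3,5,5](0) P2=[5,0,6,0,0,5](2)
Move 4: P2 pit5 -> P1=[7,5,5,4,5,5](0) P2=[5,0,6,0,0,0](3)
Move 5: P2 pit0 -> P1=[0,5,5,4,5,5](0) P2=[0,1,7,1,1,0](11)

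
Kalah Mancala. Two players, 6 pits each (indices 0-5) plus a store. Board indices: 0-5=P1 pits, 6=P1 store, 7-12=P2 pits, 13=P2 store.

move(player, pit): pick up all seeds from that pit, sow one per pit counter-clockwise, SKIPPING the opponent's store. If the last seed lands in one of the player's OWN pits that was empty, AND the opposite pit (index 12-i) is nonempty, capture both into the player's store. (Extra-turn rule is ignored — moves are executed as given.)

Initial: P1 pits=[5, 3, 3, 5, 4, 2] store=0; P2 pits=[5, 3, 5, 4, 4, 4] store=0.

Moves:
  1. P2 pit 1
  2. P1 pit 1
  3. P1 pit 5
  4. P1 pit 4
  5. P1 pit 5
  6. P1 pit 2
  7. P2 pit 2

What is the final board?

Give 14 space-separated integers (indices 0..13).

Answer: 6 1 1 7 1 1 4 7 1 0 6 6 5 1

Derivation:
Move 1: P2 pit1 -> P1=[5,3,3,5,4,2](0) P2=[5,0,6,5,5,4](0)
Move 2: P1 pit1 -> P1=[5,0,4,6,5,2](0) P2=[5,0,6,5,5,4](0)
Move 3: P1 pit5 -> P1=[5,0,4,6,5,0](1) P2=[6,0,6,5,5,4](0)
Move 4: P1 pit4 -> P1=[5,0,4,6,0,1](2) P2=[7,1,7,5,5,4](0)
Move 5: P1 pit5 -> P1=[5,0,4,6,0,0](3) P2=[7,1,7,5,5,4](0)
Move 6: P1 pit2 -> P1=[5,0,0,7,1,1](4) P2=[7,1,7,5,5,4](0)
Move 7: P2 pit2 -> P1=[6,1,1,7,1,1](4) P2=[7,1,0,6,6,5](1)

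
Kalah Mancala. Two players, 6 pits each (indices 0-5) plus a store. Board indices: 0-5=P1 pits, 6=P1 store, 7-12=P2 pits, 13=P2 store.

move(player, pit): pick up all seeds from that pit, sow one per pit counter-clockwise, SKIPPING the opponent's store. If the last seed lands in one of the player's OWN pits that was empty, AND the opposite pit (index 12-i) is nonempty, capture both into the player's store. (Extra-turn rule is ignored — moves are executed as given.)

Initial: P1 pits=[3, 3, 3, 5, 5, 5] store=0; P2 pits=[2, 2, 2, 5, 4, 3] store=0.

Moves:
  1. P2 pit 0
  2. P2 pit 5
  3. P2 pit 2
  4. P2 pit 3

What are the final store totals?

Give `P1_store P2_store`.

Move 1: P2 pit0 -> P1=[3,3,3,5,5,5](0) P2=[0,3,3,5,4,3](0)
Move 2: P2 pit5 -> P1=[4,4,3,5,5,5](0) P2=[0,3,3,5,4,0](1)
Move 3: P2 pit2 -> P1=[0,4,3,5,5,5](0) P2=[0,3,0,6,5,0](6)
Move 4: P2 pit3 -> P1=[1,5,4,5,5,5](0) P2=[0,3,0,0,6,1](7)

Answer: 0 7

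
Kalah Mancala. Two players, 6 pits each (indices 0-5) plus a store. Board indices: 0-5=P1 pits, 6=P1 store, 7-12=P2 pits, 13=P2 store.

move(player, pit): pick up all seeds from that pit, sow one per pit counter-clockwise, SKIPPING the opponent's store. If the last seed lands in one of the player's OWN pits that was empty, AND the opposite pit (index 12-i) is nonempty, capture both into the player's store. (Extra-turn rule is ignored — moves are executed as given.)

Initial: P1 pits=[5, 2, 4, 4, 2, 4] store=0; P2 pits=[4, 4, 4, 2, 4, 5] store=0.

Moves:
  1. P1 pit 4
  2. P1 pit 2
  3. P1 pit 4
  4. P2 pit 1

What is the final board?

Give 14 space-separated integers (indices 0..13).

Answer: 5 2 0 5 0 7 2 4 0 5 3 5 6 0

Derivation:
Move 1: P1 pit4 -> P1=[5,2,4,4,0,5](1) P2=[4,4,4,2,4,5](0)
Move 2: P1 pit2 -> P1=[5,2,0,5,1,6](2) P2=[4,4,4,2,4,5](0)
Move 3: P1 pit4 -> P1=[5,2,0,5,0,7](2) P2=[4,4,4,2,4,5](0)
Move 4: P2 pit1 -> P1=[5,2,0,5,0,7](2) P2=[4,0,5,3,5,6](0)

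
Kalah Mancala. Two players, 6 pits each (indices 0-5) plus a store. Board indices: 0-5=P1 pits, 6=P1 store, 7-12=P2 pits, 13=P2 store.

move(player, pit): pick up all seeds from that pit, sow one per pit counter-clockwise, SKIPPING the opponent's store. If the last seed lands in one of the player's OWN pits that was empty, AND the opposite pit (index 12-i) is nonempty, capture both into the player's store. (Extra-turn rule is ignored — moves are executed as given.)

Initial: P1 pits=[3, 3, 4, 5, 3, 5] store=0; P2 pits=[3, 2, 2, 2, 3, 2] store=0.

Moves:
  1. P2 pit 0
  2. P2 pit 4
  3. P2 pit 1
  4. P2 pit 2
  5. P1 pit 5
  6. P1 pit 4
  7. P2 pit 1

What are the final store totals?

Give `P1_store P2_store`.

Move 1: P2 pit0 -> P1=[3,3,4,5,3,5](0) P2=[0,3,3,3,3,2](0)
Move 2: P2 pit4 -> P1=[4,3,4,5,3,5](0) P2=[0,3,3,3,0,3](1)
Move 3: P2 pit1 -> P1=[4,0,4,5,3,5](0) P2=[0,0,4,4,0,3](5)
Move 4: P2 pit2 -> P1=[4,0,4,5,3,5](0) P2=[0,0,0,5,1,4](6)
Move 5: P1 pit5 -> P1=[4,0,4,5,3,0](1) P2=[1,1,1,6,1,4](6)
Move 6: P1 pit4 -> P1=[4,0,4,5,0,1](2) P2=[2,1,1,6,1,4](6)
Move 7: P2 pit1 -> P1=[4,0,4,5,0,1](2) P2=[2,0,2,6,1,4](6)

Answer: 2 6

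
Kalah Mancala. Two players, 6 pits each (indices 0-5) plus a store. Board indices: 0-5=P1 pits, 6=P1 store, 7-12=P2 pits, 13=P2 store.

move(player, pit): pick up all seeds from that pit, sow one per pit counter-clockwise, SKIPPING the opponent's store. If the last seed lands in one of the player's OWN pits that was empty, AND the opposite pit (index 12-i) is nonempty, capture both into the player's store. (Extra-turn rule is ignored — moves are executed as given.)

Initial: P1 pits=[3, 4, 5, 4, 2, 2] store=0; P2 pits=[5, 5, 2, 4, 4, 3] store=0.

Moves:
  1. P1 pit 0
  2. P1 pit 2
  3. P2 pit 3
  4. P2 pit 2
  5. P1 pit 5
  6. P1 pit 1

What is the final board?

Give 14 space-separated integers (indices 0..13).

Move 1: P1 pit0 -> P1=[0,5,6,5,2,2](0) P2=[5,5,2,4,4,3](0)
Move 2: P1 pit2 -> P1=[0,5,0,6,3,3](1) P2=[6,6,2,4,4,3](0)
Move 3: P2 pit3 -> P1=[1,5,0,6,3,3](1) P2=[6,6,2,0,5,4](1)
Move 4: P2 pit2 -> P1=[1,5,0,6,3,3](1) P2=[6,6,0,1,6,4](1)
Move 5: P1 pit5 -> P1=[1,5,0,6,3,0](2) P2=[7,7,0,1,6,4](1)
Move 6: P1 pit1 -> P1=[1,0,1,7,4,1](3) P2=[7,7,0,1,6,4](1)

Answer: 1 0 1 7 4 1 3 7 7 0 1 6 4 1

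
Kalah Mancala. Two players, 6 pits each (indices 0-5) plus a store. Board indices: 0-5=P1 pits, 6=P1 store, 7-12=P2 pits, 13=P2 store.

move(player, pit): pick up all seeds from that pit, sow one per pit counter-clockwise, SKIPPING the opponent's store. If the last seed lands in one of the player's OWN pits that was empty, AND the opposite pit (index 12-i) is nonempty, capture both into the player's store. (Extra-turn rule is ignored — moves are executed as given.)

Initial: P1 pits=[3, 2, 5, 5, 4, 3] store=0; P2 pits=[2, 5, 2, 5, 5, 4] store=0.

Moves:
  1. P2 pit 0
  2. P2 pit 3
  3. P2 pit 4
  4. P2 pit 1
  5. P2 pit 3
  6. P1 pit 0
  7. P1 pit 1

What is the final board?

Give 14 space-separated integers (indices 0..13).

Move 1: P2 pit0 -> P1=[3,2,5,5,4,3](0) P2=[0,6,3,5,5,4](0)
Move 2: P2 pit3 -> P1=[4,3,5,5,4,3](0) P2=[0,6,3,0,6,5](1)
Move 3: P2 pit4 -> P1=[5,4,6,6,4,3](0) P2=[0,6,3,0,0,6](2)
Move 4: P2 pit1 -> P1=[6,4,6,6,4,3](0) P2=[0,0,4,1,1,7](3)
Move 5: P2 pit3 -> P1=[6,4,6,6,4,3](0) P2=[0,0,4,0,2,7](3)
Move 6: P1 pit0 -> P1=[0,5,7,7,5,4](1) P2=[0,0,4,0,2,7](3)
Move 7: P1 pit1 -> P1=[0,0,8,8,6,5](2) P2=[0,0,4,0,2,7](3)

Answer: 0 0 8 8 6 5 2 0 0 4 0 2 7 3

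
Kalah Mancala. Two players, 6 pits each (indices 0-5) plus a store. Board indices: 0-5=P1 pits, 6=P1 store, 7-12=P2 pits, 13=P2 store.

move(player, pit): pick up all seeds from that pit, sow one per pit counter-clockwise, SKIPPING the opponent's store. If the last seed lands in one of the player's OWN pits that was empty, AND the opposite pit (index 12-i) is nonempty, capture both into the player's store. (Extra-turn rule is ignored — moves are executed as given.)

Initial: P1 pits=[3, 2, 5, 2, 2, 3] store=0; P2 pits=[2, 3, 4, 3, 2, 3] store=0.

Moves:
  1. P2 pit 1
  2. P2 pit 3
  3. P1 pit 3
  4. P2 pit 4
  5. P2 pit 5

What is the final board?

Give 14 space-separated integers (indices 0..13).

Answer: 6 4 6 1 3 4 0 2 0 5 0 0 0 3

Derivation:
Move 1: P2 pit1 -> P1=[3,2,5,2,2,3](0) P2=[2,0,5,4,3,3](0)
Move 2: P2 pit3 -> P1=[4,2,5,2,2,3](0) P2=[2,0,5,0,4,4](1)
Move 3: P1 pit3 -> P1=[4,2,5,0,3,4](0) P2=[2,0,5,0,4,4](1)
Move 4: P2 pit4 -> P1=[5,3,5,0,3,4](0) P2=[2,0,5,0,0,5](2)
Move 5: P2 pit5 -> P1=[6,4,6,1,3,4](0) P2=[2,0,5,0,0,0](3)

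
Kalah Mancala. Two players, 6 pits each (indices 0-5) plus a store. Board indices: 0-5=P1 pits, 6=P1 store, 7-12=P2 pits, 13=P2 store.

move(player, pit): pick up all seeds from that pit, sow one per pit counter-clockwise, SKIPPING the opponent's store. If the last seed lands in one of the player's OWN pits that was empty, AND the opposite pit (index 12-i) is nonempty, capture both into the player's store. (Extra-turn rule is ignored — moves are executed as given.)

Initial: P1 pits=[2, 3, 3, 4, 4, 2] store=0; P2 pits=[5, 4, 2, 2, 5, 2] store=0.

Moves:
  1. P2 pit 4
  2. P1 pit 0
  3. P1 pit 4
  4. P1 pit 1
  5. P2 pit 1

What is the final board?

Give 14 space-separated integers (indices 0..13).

Answer: 0 0 6 6 1 4 2 6 0 3 3 1 4 2

Derivation:
Move 1: P2 pit4 -> P1=[3,4,4,4,4,2](0) P2=[5,4,2,2,0,3](1)
Move 2: P1 pit0 -> P1=[0,5,5,5,4,2](0) P2=[5,4,2,2,0,3](1)
Move 3: P1 pit4 -> P1=[0,5,5,5,0,3](1) P2=[6,5,2,2,0,3](1)
Move 4: P1 pit1 -> P1=[0,0,6,6,1,4](2) P2=[6,5,2,2,0,3](1)
Move 5: P2 pit1 -> P1=[0,0,6,6,1,4](2) P2=[6,0,3,3,1,4](2)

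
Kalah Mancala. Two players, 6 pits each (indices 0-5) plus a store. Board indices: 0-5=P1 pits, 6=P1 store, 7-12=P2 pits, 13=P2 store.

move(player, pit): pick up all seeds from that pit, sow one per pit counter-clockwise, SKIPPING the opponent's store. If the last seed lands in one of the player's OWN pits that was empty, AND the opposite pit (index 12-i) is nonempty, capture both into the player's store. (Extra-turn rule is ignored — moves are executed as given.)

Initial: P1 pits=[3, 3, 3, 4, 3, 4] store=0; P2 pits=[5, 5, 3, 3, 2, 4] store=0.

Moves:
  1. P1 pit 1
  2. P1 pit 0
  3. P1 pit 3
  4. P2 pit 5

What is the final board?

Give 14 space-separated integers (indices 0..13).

Move 1: P1 pit1 -> P1=[3,0,4,5,4,4](0) P2=[5,5,3,3,2,4](0)
Move 2: P1 pit0 -> P1=[0,1,5,6,4,4](0) P2=[5,5,3,3,2,4](0)
Move 3: P1 pit3 -> P1=[0,1,5,0,5,5](1) P2=[6,6,4,3,2,4](0)
Move 4: P2 pit5 -> P1=[1,2,6,0,5,5](1) P2=[6,6,4,3,2,0](1)

Answer: 1 2 6 0 5 5 1 6 6 4 3 2 0 1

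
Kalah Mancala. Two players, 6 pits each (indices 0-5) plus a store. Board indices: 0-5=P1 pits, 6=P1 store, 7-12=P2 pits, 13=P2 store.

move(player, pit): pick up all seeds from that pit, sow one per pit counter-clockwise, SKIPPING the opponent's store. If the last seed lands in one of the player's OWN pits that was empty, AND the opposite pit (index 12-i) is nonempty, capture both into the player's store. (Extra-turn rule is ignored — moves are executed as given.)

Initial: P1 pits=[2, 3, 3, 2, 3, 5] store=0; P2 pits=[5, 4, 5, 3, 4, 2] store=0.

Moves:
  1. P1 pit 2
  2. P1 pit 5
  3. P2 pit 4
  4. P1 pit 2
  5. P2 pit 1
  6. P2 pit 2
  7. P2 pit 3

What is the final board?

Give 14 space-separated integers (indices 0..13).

Answer: 5 6 2 4 4 0 1 6 0 0 0 3 6 4

Derivation:
Move 1: P1 pit2 -> P1=[2,3,0,3,4,6](0) P2=[5,4,5,3,4,2](0)
Move 2: P1 pit5 -> P1=[2,3,0,3,4,0](1) P2=[6,5,6,4,5,2](0)
Move 3: P2 pit4 -> P1=[3,4,1,3,4,0](1) P2=[6,5,6,4,0,3](1)
Move 4: P1 pit2 -> P1=[3,4,0,4,4,0](1) P2=[6,5,6,4,0,3](1)
Move 5: P2 pit1 -> P1=[3,4,0,4,4,0](1) P2=[6,0,7,5,1,4](2)
Move 6: P2 pit2 -> P1=[4,5,1,4,4,0](1) P2=[6,0,0,6,2,5](3)
Move 7: P2 pit3 -> P1=[5,6,2,4,4,0](1) P2=[6,0,0,0,3,6](4)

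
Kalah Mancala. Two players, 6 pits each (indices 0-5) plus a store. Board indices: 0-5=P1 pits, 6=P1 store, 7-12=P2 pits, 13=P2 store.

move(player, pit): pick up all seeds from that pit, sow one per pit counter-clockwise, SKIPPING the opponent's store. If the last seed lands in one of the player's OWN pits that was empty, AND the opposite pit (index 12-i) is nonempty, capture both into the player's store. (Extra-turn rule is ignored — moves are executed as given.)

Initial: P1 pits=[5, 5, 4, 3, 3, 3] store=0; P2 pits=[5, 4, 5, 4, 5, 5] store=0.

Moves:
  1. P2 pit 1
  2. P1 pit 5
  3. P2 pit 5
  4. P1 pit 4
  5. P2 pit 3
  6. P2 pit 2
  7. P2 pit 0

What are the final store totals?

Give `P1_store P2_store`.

Move 1: P2 pit1 -> P1=[5,5,4,3,3,3](0) P2=[5,0,6,5,6,6](0)
Move 2: P1 pit5 -> P1=[5,5,4,3,3,0](1) P2=[6,1,6,5,6,6](0)
Move 3: P2 pit5 -> P1=[6,6,5,4,4,0](1) P2=[6,1,6,5,6,0](1)
Move 4: P1 pit4 -> P1=[6,6,5,4,0,1](2) P2=[7,2,6,5,6,0](1)
Move 5: P2 pit3 -> P1=[7,7,5,4,0,1](2) P2=[7,2,6,0,7,1](2)
Move 6: P2 pit2 -> P1=[8,8,5,4,0,1](2) P2=[7,2,0,1,8,2](3)
Move 7: P2 pit0 -> P1=[9,8,5,4,0,1](2) P2=[0,3,1,2,9,3](4)

Answer: 2 4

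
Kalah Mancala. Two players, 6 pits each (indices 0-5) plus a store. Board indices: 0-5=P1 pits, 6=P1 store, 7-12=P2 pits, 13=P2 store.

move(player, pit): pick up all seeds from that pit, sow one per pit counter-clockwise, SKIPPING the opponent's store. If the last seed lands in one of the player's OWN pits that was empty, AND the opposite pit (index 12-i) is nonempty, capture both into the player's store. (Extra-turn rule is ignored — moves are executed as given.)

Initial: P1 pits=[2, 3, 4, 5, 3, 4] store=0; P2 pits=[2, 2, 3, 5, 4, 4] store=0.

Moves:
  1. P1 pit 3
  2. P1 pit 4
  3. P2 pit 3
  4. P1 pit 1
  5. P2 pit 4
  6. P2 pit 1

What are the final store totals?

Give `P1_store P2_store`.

Move 1: P1 pit3 -> P1=[2,3,4,0,4,5](1) P2=[3,3,3,5,4,4](0)
Move 2: P1 pit4 -> P1=[2,3,4,0,0,6](2) P2=[4,4,3,5,4,4](0)
Move 3: P2 pit3 -> P1=[3,4,4,0,0,6](2) P2=[4,4,3,0,5,5](1)
Move 4: P1 pit1 -> P1=[3,0,5,1,1,7](2) P2=[4,4,3,0,5,5](1)
Move 5: P2 pit4 -> P1=[4,1,6,1,1,7](2) P2=[4,4,3,0,0,6](2)
Move 6: P2 pit1 -> P1=[4,1,6,1,1,7](2) P2=[4,0,4,1,1,7](2)

Answer: 2 2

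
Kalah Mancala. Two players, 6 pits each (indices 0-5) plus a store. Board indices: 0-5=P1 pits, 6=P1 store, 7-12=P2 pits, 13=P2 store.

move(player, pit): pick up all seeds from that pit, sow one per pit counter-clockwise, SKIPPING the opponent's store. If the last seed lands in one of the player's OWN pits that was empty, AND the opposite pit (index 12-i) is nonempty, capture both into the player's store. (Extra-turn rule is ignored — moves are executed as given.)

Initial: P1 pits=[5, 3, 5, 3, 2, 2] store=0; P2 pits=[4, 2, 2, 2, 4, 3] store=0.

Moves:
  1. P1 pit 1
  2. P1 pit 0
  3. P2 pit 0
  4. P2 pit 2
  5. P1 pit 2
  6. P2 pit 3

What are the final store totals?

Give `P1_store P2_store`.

Move 1: P1 pit1 -> P1=[5,0,6,4,3,2](0) P2=[4,2,2,2,4,3](0)
Move 2: P1 pit0 -> P1=[0,1,7,5,4,3](0) P2=[4,2,2,2,4,3](0)
Move 3: P2 pit0 -> P1=[0,1,7,5,4,3](0) P2=[0,3,3,3,5,3](0)
Move 4: P2 pit2 -> P1=[0,1,7,5,4,3](0) P2=[0,3,0,4,6,4](0)
Move 5: P1 pit2 -> P1=[0,1,0,6,5,4](1) P2=[1,4,1,4,6,4](0)
Move 6: P2 pit3 -> P1=[1,1,0,6,5,4](1) P2=[1,4,1,0,7,5](1)

Answer: 1 1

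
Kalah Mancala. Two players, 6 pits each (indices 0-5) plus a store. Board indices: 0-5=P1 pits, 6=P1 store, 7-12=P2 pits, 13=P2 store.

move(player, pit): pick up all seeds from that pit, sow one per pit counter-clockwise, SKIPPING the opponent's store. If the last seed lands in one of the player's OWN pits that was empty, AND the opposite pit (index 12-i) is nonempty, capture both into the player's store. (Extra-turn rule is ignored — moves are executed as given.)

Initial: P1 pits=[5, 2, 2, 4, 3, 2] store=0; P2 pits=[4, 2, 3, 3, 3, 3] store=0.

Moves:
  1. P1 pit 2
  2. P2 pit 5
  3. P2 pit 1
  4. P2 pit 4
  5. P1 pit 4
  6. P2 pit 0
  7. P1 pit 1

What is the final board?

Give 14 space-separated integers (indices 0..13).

Move 1: P1 pit2 -> P1=[5,2,0,5,4,2](0) P2=[4,2,3,3,3,3](0)
Move 2: P2 pit5 -> P1=[6,3,0,5,4,2](0) P2=[4,2,3,3,3,0](1)
Move 3: P2 pit1 -> P1=[6,3,0,5,4,2](0) P2=[4,0,4,4,3,0](1)
Move 4: P2 pit4 -> P1=[7,3,0,5,4,2](0) P2=[4,0,4,4,0,1](2)
Move 5: P1 pit4 -> P1=[7,3,0,5,0,3](1) P2=[5,1,4,4,0,1](2)
Move 6: P2 pit0 -> P1=[7,3,0,5,0,3](1) P2=[0,2,5,5,1,2](2)
Move 7: P1 pit1 -> P1=[7,0,1,6,0,3](4) P2=[0,0,5,5,1,2](2)

Answer: 7 0 1 6 0 3 4 0 0 5 5 1 2 2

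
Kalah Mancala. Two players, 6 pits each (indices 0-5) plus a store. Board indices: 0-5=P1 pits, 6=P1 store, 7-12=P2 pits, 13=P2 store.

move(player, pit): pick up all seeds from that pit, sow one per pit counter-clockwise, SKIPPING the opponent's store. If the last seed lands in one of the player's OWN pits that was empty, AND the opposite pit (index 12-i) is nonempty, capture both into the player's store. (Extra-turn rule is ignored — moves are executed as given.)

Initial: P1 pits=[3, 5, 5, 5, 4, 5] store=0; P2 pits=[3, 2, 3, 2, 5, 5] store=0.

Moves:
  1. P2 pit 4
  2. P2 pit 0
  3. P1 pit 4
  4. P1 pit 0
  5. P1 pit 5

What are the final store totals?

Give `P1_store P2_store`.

Answer: 7 1

Derivation:
Move 1: P2 pit4 -> P1=[4,6,6,5,4,5](0) P2=[3,2,3,2,0,6](1)
Move 2: P2 pit0 -> P1=[4,6,6,5,4,5](0) P2=[0,3,4,3,0,6](1)
Move 3: P1 pit4 -> P1=[4,6,6,5,0,6](1) P2=[1,4,4,3,0,6](1)
Move 4: P1 pit0 -> P1=[0,7,7,6,0,6](6) P2=[1,0,4,3,0,6](1)
Move 5: P1 pit5 -> P1=[0,7,7,6,0,0](7) P2=[2,1,5,4,1,6](1)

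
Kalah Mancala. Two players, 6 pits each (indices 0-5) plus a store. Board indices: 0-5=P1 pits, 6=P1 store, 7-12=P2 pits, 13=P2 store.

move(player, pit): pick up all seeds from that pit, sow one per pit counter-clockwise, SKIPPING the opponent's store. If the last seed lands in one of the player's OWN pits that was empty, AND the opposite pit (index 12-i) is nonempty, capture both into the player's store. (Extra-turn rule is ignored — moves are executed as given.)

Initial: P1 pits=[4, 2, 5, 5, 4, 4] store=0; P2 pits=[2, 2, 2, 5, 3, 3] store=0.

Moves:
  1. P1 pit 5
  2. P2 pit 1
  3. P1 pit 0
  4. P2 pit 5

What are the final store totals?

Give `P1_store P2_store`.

Answer: 1 1

Derivation:
Move 1: P1 pit5 -> P1=[4,2,5,5,4,0](1) P2=[3,3,3,5,3,3](0)
Move 2: P2 pit1 -> P1=[4,2,5,5,4,0](1) P2=[3,0,4,6,4,3](0)
Move 3: P1 pit0 -> P1=[0,3,6,6,5,0](1) P2=[3,0,4,6,4,3](0)
Move 4: P2 pit5 -> P1=[1,4,6,6,5,0](1) P2=[3,0,4,6,4,0](1)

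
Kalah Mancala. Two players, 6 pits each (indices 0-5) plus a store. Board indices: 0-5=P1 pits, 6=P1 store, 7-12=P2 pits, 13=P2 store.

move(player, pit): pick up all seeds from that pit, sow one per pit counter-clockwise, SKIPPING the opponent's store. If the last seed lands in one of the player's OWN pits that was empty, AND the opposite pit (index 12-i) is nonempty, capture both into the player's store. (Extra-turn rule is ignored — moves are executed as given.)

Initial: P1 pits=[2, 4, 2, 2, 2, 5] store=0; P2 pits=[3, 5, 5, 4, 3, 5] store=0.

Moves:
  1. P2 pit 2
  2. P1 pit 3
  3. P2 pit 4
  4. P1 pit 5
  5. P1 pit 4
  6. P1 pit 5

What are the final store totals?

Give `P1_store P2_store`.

Answer: 3 2

Derivation:
Move 1: P2 pit2 -> P1=[3,4,2,2,2,5](0) P2=[3,5,0,5,4,6](1)
Move 2: P1 pit3 -> P1=[3,4,2,0,3,6](0) P2=[3,5,0,5,4,6](1)
Move 3: P2 pit4 -> P1=[4,5,2,0,3,6](0) P2=[3,5,0,5,0,7](2)
Move 4: P1 pit5 -> P1=[4,5,2,0,3,0](1) P2=[4,6,1,6,1,7](2)
Move 5: P1 pit4 -> P1=[4,5,2,0,0,1](2) P2=[5,6,1,6,1,7](2)
Move 6: P1 pit5 -> P1=[4,5,2,0,0,0](3) P2=[5,6,1,6,1,7](2)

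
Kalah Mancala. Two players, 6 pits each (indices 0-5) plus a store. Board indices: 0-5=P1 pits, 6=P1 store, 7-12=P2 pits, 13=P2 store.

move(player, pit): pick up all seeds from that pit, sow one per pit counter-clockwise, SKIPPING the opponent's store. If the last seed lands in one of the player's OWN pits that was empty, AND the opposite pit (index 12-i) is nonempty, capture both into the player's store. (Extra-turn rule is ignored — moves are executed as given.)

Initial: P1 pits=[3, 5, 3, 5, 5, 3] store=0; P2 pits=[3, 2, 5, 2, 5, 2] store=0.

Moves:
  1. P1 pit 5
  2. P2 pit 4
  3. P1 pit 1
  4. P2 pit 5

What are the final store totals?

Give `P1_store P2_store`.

Move 1: P1 pit5 -> P1=[3,5,3,5,5,0](1) P2=[4,3,5,2,5,2](0)
Move 2: P2 pit4 -> P1=[4,6,4,5,5,0](1) P2=[4,3,5,2,0,3](1)
Move 3: P1 pit1 -> P1=[4,0,5,6,6,1](2) P2=[5,3,5,2,0,3](1)
Move 4: P2 pit5 -> P1=[5,1,5,6,6,1](2) P2=[5,3,5,2,0,0](2)

Answer: 2 2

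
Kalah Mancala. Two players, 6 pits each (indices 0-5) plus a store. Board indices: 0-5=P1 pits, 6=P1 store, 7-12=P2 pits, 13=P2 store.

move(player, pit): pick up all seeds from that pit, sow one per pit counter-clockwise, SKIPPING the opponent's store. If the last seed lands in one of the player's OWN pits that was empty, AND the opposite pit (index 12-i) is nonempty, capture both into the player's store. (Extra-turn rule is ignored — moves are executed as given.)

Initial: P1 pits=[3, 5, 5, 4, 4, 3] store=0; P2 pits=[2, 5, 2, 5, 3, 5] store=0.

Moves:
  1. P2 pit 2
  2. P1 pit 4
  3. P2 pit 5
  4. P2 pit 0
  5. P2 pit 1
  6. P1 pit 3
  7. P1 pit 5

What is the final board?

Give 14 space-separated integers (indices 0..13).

Answer: 5 7 6 0 1 0 3 2 2 3 9 5 1 2

Derivation:
Move 1: P2 pit2 -> P1=[3,5,5,4,4,3](0) P2=[2,5,0,6,4,5](0)
Move 2: P1 pit4 -> P1=[3,5,5,4,0,4](1) P2=[3,6,0,6,4,5](0)
Move 3: P2 pit5 -> P1=[4,6,6,5,0,4](1) P2=[3,6,0,6,4,0](1)
Move 4: P2 pit0 -> P1=[4,6,6,5,0,4](1) P2=[0,7,1,7,4,0](1)
Move 5: P2 pit1 -> P1=[5,7,6,5,0,4](1) P2=[0,0,2,8,5,1](2)
Move 6: P1 pit3 -> P1=[5,7,6,0,1,5](2) P2=[1,1,2,8,5,1](2)
Move 7: P1 pit5 -> P1=[5,7,6,0,1,0](3) P2=[2,2,3,9,5,1](2)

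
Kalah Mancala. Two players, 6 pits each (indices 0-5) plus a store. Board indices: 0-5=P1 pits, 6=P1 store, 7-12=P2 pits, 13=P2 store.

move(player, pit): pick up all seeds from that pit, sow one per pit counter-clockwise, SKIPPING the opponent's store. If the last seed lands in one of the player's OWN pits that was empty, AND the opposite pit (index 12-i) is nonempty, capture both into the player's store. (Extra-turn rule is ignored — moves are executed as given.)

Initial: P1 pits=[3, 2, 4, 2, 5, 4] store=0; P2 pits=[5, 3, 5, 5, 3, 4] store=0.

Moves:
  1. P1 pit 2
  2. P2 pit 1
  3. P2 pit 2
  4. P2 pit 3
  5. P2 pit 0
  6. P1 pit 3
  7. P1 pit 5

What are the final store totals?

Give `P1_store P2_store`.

Answer: 3 2

Derivation:
Move 1: P1 pit2 -> P1=[3,2,0,3,6,5](1) P2=[5,3,5,5,3,4](0)
Move 2: P2 pit1 -> P1=[3,2,0,3,6,5](1) P2=[5,0,6,6,4,4](0)
Move 3: P2 pit2 -> P1=[4,3,0,3,6,5](1) P2=[5,0,0,7,5,5](1)
Move 4: P2 pit3 -> P1=[5,4,1,4,6,5](1) P2=[5,0,0,0,6,6](2)
Move 5: P2 pit0 -> P1=[5,4,1,4,6,5](1) P2=[0,1,1,1,7,7](2)
Move 6: P1 pit3 -> P1=[5,4,1,0,7,6](2) P2=[1,1,1,1,7,7](2)
Move 7: P1 pit5 -> P1=[5,4,1,0,7,0](3) P2=[2,2,2,2,8,7](2)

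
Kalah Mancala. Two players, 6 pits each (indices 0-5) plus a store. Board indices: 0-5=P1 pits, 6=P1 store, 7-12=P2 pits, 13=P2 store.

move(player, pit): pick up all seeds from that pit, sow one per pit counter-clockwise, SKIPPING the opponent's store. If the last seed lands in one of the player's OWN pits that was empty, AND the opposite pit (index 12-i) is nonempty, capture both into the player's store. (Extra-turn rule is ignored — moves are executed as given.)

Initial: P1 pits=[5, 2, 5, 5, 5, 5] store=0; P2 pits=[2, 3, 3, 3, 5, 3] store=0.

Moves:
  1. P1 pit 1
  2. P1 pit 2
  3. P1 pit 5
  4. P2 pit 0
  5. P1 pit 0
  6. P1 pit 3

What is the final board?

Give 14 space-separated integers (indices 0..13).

Answer: 0 1 1 0 8 2 3 1 7 6 6 8 3 0

Derivation:
Move 1: P1 pit1 -> P1=[5,0,6,6,5,5](0) P2=[2,3,3,3,5,3](0)
Move 2: P1 pit2 -> P1=[5,0,0,7,6,6](1) P2=[3,4,3,3,5,3](0)
Move 3: P1 pit5 -> P1=[5,0,0,7,6,0](2) P2=[4,5,4,4,6,3](0)
Move 4: P2 pit0 -> P1=[5,0,0,7,6,0](2) P2=[0,6,5,5,7,3](0)
Move 5: P1 pit0 -> P1=[0,1,1,8,7,1](2) P2=[0,6,5,5,7,3](0)
Move 6: P1 pit3 -> P1=[0,1,1,0,8,2](3) P2=[1,7,6,6,8,3](0)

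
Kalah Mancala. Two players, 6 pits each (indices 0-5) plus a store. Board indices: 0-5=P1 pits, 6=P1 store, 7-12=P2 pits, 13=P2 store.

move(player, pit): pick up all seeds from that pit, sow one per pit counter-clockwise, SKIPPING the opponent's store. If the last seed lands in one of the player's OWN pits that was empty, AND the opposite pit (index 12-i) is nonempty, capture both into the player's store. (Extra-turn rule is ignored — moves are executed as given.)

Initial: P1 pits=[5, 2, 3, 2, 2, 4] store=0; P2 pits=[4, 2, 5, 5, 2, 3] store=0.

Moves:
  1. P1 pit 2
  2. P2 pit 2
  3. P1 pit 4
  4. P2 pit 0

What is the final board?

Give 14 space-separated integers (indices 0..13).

Answer: 6 2 0 3 0 6 1 0 3 1 7 4 5 1

Derivation:
Move 1: P1 pit2 -> P1=[5,2,0,3,3,5](0) P2=[4,2,5,5,2,3](0)
Move 2: P2 pit2 -> P1=[6,2,0,3,3,5](0) P2=[4,2,0,6,3,4](1)
Move 3: P1 pit4 -> P1=[6,2,0,3,0,6](1) P2=[5,2,0,6,3,4](1)
Move 4: P2 pit0 -> P1=[6,2,0,3,0,6](1) P2=[0,3,1,7,4,5](1)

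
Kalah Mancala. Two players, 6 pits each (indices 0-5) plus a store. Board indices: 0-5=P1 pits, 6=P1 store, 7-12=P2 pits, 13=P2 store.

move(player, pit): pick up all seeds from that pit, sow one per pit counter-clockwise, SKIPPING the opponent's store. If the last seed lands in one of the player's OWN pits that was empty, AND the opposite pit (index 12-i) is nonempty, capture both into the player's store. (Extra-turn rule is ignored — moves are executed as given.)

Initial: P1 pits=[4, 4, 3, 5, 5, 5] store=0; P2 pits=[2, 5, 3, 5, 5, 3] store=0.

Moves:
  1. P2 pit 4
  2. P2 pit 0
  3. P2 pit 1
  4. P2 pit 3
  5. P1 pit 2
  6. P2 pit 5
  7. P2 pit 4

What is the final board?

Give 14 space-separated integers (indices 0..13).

Answer: 8 7 1 7 7 6 1 1 0 5 0 0 1 5

Derivation:
Move 1: P2 pit4 -> P1=[5,5,4,5,5,5](0) P2=[2,5,3,5,0,4](1)
Move 2: P2 pit0 -> P1=[5,5,4,5,5,5](0) P2=[0,6,4,5,0,4](1)
Move 3: P2 pit1 -> P1=[6,5,4,5,5,5](0) P2=[0,0,5,6,1,5](2)
Move 4: P2 pit3 -> P1=[7,6,5,5,5,5](0) P2=[0,0,5,0,2,6](3)
Move 5: P1 pit2 -> P1=[7,6,0,6,6,6](1) P2=[1,0,5,0,2,6](3)
Move 6: P2 pit5 -> P1=[8,7,1,7,7,6](1) P2=[1,0,5,0,2,0](4)
Move 7: P2 pit4 -> P1=[8,7,1,7,7,6](1) P2=[1,0,5,0,0,1](5)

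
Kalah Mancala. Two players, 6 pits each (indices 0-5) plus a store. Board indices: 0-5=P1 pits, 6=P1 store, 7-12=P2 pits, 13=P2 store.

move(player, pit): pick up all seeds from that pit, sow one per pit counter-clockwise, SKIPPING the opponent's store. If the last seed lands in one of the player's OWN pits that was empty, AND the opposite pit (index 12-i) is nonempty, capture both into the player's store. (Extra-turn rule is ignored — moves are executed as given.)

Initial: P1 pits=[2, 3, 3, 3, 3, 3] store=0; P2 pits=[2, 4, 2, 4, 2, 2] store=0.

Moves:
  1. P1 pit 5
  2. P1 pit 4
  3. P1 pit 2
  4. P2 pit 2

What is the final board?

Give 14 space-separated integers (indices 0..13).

Move 1: P1 pit5 -> P1=[2,3,3,3,3,0](1) P2=[3,5,2,4,2,2](0)
Move 2: P1 pit4 -> P1=[2,3,3,3,0,1](2) P2=[4,5,2,4,2,2](0)
Move 3: P1 pit2 -> P1=[2,3,0,4,1,2](2) P2=[4,5,2,4,2,2](0)
Move 4: P2 pit2 -> P1=[2,3,0,4,1,2](2) P2=[4,5,0,5,3,2](0)

Answer: 2 3 0 4 1 2 2 4 5 0 5 3 2 0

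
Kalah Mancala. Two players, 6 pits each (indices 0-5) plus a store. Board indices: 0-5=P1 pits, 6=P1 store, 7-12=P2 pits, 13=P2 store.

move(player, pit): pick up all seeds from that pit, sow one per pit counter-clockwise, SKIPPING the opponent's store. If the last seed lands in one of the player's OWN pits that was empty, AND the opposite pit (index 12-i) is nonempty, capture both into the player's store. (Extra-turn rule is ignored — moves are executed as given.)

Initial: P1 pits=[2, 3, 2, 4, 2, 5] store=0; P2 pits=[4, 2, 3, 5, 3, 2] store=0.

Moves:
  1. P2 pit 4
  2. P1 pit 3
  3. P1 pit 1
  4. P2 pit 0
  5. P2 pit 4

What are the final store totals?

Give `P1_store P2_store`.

Move 1: P2 pit4 -> P1=[3,3,2,4,2,5](0) P2=[4,2,3,5,0,3](1)
Move 2: P1 pit3 -> P1=[3,3,2,0,3,6](1) P2=[5,2,3,5,0,3](1)
Move 3: P1 pit1 -> P1=[3,0,3,1,4,6](1) P2=[5,2,3,5,0,3](1)
Move 4: P2 pit0 -> P1=[3,0,3,1,4,6](1) P2=[0,3,4,6,1,4](1)
Move 5: P2 pit4 -> P1=[3,0,3,1,4,6](1) P2=[0,3,4,6,0,5](1)

Answer: 1 1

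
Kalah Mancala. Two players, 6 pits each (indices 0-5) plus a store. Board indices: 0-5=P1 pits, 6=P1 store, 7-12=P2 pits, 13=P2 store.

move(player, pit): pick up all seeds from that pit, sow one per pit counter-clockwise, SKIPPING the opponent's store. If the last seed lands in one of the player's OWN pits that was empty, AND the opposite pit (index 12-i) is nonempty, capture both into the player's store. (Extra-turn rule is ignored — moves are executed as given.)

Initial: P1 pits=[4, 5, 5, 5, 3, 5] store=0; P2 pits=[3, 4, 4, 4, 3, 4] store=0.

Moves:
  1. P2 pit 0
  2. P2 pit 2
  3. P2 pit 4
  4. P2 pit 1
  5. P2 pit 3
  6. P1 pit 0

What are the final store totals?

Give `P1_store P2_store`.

Move 1: P2 pit0 -> P1=[4,5,5,5,3,5](0) P2=[0,5,5,5,3,4](0)
Move 2: P2 pit2 -> P1=[5,5,5,5,3,5](0) P2=[0,5,0,6,4,5](1)
Move 3: P2 pit4 -> P1=[6,6,5,5,3,5](0) P2=[0,5,0,6,0,6](2)
Move 4: P2 pit1 -> P1=[6,6,5,5,3,5](0) P2=[0,0,1,7,1,7](3)
Move 5: P2 pit3 -> P1=[7,7,6,6,3,5](0) P2=[0,0,1,0,2,8](4)
Move 6: P1 pit0 -> P1=[0,8,7,7,4,6](1) P2=[1,0,1,0,2,8](4)

Answer: 1 4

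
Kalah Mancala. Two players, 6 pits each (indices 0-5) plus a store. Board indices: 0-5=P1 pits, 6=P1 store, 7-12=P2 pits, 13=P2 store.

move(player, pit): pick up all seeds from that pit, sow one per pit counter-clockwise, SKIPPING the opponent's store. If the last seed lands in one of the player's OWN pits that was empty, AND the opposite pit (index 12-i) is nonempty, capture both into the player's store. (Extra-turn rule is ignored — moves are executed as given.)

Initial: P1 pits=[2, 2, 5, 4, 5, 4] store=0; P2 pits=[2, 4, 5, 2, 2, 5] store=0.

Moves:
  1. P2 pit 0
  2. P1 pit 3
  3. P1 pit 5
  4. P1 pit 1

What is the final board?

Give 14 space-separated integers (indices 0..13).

Answer: 2 0 6 0 6 0 10 2 6 0 3 2 5 0

Derivation:
Move 1: P2 pit0 -> P1=[2,2,5,4,5,4](0) P2=[0,5,6,2,2,5](0)
Move 2: P1 pit3 -> P1=[2,2,5,0,6,5](1) P2=[1,5,6,2,2,5](0)
Move 3: P1 pit5 -> P1=[2,2,5,0,6,0](2) P2=[2,6,7,3,2,5](0)
Move 4: P1 pit1 -> P1=[2,0,6,0,6,0](10) P2=[2,6,0,3,2,5](0)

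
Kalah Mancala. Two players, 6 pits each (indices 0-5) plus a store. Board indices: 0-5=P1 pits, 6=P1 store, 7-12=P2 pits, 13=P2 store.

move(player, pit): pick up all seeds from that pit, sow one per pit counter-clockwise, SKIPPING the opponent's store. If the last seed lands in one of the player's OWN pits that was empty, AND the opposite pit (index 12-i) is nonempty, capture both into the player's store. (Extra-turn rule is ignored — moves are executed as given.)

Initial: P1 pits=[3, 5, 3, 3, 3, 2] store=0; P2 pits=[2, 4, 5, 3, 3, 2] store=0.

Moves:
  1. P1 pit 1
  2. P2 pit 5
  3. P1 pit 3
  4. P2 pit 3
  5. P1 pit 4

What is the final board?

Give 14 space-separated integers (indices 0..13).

Answer: 4 0 4 0 0 5 3 4 5 6 0 4 1 2

Derivation:
Move 1: P1 pit1 -> P1=[3,0,4,4,4,3](1) P2=[2,4,5,3,3,2](0)
Move 2: P2 pit5 -> P1=[4,0,4,4,4,3](1) P2=[2,4,5,3,3,0](1)
Move 3: P1 pit3 -> P1=[4,0,4,0,5,4](2) P2=[3,4,5,3,3,0](1)
Move 4: P2 pit3 -> P1=[4,0,4,0,5,4](2) P2=[3,4,5,0,4,1](2)
Move 5: P1 pit4 -> P1=[4,0,4,0,0,5](3) P2=[4,5,6,0,4,1](2)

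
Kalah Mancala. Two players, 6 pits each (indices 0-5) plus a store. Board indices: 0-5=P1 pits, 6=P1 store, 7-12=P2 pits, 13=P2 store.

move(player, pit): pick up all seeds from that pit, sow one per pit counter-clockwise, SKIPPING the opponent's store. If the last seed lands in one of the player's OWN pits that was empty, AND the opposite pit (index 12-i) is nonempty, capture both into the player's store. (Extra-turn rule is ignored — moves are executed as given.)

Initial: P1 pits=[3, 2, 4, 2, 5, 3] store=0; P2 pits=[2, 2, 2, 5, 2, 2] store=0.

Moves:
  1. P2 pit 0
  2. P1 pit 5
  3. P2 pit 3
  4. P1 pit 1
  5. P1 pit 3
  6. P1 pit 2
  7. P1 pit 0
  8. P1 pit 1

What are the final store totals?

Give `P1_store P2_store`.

Move 1: P2 pit0 -> P1=[3,2,4,2,5,3](0) P2=[0,3,3,5,2,2](0)
Move 2: P1 pit5 -> P1=[3,2,4,2,5,0](1) P2=[1,4,3,5,2,2](0)
Move 3: P2 pit3 -> P1=[4,3,4,2,5,0](1) P2=[1,4,3,0,3,3](1)
Move 4: P1 pit1 -> P1=[4,0,5,3,6,0](1) P2=[1,4,3,0,3,3](1)
Move 5: P1 pit3 -> P1=[4,0,5,0,7,1](2) P2=[1,4,3,0,3,3](1)
Move 6: P1 pit2 -> P1=[4,0,0,1,8,2](3) P2=[2,4,3,0,3,3](1)
Move 7: P1 pit0 -> P1=[0,1,1,2,9,2](3) P2=[2,4,3,0,3,3](1)
Move 8: P1 pit1 -> P1=[0,0,2,2,9,2](3) P2=[2,4,3,0,3,3](1)

Answer: 3 1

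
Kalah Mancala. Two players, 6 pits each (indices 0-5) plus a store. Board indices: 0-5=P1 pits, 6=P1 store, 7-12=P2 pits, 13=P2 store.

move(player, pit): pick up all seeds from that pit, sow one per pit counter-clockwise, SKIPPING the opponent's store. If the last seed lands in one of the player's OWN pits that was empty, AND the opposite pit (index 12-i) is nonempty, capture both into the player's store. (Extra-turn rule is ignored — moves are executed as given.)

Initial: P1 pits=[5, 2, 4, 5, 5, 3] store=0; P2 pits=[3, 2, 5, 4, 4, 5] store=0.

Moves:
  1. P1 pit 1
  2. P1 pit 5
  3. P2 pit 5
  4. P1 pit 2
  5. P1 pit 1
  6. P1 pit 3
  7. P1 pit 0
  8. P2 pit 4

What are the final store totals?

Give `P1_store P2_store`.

Answer: 9 2

Derivation:
Move 1: P1 pit1 -> P1=[5,0,5,6,5,3](0) P2=[3,2,5,4,4,5](0)
Move 2: P1 pit5 -> P1=[5,0,5,6,5,0](1) P2=[4,3,5,4,4,5](0)
Move 3: P2 pit5 -> P1=[6,1,6,7,5,0](1) P2=[4,3,5,4,4,0](1)
Move 4: P1 pit2 -> P1=[6,1,0,8,6,1](2) P2=[5,4,5,4,4,0](1)
Move 5: P1 pit1 -> P1=[6,0,0,8,6,1](7) P2=[5,4,5,0,4,0](1)
Move 6: P1 pit3 -> P1=[6,0,0,0,7,2](8) P2=[6,5,6,1,5,0](1)
Move 7: P1 pit0 -> P1=[0,1,1,1,8,3](9) P2=[6,5,6,1,5,0](1)
Move 8: P2 pit4 -> P1=[1,2,2,1,8,3](9) P2=[6,5,6,1,0,1](2)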